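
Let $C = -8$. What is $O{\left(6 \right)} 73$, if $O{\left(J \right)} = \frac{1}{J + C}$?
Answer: $- \frac{73}{2} \approx -36.5$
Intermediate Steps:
$O{\left(J \right)} = \frac{1}{-8 + J}$ ($O{\left(J \right)} = \frac{1}{J - 8} = \frac{1}{-8 + J}$)
$O{\left(6 \right)} 73 = \frac{1}{-8 + 6} \cdot 73 = \frac{1}{-2} \cdot 73 = \left(- \frac{1}{2}\right) 73 = - \frac{73}{2}$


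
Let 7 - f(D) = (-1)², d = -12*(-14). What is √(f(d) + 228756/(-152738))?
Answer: 6*√729400319/76369 ≈ 2.1219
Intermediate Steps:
d = 168
f(D) = 6 (f(D) = 7 - 1*(-1)² = 7 - 1*1 = 7 - 1 = 6)
√(f(d) + 228756/(-152738)) = √(6 + 228756/(-152738)) = √(6 + 228756*(-1/152738)) = √(6 - 114378/76369) = √(343836/76369) = 6*√729400319/76369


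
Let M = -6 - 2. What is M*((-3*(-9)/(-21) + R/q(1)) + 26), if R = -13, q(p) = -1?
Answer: -2112/7 ≈ -301.71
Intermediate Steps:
M = -8 (M = -6 - 1*2 = -6 - 2 = -8)
M*((-3*(-9)/(-21) + R/q(1)) + 26) = -8*((-3*(-9)/(-21) - 13/(-1)) + 26) = -8*((27*(-1/21) - 13*(-1)) + 26) = -8*((-9/7 + 13) + 26) = -8*(82/7 + 26) = -8*264/7 = -2112/7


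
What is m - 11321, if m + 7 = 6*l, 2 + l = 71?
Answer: -10914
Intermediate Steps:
l = 69 (l = -2 + 71 = 69)
m = 407 (m = -7 + 6*69 = -7 + 414 = 407)
m - 11321 = 407 - 11321 = -10914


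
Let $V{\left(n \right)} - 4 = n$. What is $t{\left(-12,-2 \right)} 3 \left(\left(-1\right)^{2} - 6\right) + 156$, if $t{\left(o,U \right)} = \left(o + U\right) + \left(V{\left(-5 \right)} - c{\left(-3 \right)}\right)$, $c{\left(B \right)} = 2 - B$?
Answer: $456$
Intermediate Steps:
$V{\left(n \right)} = 4 + n$
$t{\left(o,U \right)} = -6 + U + o$ ($t{\left(o,U \right)} = \left(o + U\right) + \left(\left(4 - 5\right) - \left(2 - -3\right)\right) = \left(U + o\right) - 6 = -6 + U + o$)
$t{\left(-12,-2 \right)} 3 \left(\left(-1\right)^{2} - 6\right) + 156 = \left(-6 - 2 - 12\right) 3 \left(\left(-1\right)^{2} - 6\right) + 156 = - 20 \cdot 3 \left(1 - 6\right) + 156 = - 20 \cdot 3 \left(-5\right) + 156 = \left(-20\right) \left(-15\right) + 156 = 300 + 156 = 456$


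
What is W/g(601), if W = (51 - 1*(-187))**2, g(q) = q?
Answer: 56644/601 ≈ 94.250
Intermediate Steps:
W = 56644 (W = (51 + 187)**2 = 238**2 = 56644)
W/g(601) = 56644/601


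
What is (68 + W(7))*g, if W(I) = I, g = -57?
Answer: -4275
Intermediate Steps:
(68 + W(7))*g = (68 + 7)*(-57) = 75*(-57) = -4275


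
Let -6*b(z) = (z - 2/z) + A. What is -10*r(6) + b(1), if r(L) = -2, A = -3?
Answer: 62/3 ≈ 20.667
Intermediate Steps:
b(z) = ½ - z/6 + 1/(3*z) (b(z) = -((z - 2/z) - 3)/6 = -(-3 + z - 2/z)/6 = ½ - z/6 + 1/(3*z))
-10*r(6) + b(1) = -10*(-2) + (⅙)*(2 - 1*1*(-3 + 1))/1 = 20 + (⅙)*1*(2 - 1*1*(-2)) = 20 + (⅙)*1*(2 + 2) = 20 + (⅙)*1*4 = 20 + ⅔ = 62/3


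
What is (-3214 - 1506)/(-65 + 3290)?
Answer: -944/645 ≈ -1.4636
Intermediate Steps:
(-3214 - 1506)/(-65 + 3290) = -4720/3225 = -4720*1/3225 = -944/645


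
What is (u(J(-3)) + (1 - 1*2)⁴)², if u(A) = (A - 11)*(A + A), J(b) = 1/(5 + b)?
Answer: 361/4 ≈ 90.250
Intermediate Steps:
u(A) = 2*A*(-11 + A) (u(A) = (-11 + A)*(2*A) = 2*A*(-11 + A))
(u(J(-3)) + (1 - 1*2)⁴)² = (2*(-11 + 1/(5 - 3))/(5 - 3) + (1 - 1*2)⁴)² = (2*(-11 + 1/2)/2 + (1 - 2)⁴)² = (2*(½)*(-11 + ½) + (-1)⁴)² = (2*(½)*(-21/2) + 1)² = (-21/2 + 1)² = (-19/2)² = 361/4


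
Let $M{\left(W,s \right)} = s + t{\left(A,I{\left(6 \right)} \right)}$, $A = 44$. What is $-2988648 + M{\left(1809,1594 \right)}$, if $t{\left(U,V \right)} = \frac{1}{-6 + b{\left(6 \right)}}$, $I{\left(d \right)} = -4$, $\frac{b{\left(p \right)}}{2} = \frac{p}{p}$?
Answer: $- \frac{11948217}{4} \approx -2.9871 \cdot 10^{6}$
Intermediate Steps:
$b{\left(p \right)} = 2$ ($b{\left(p \right)} = 2 \frac{p}{p} = 2 \cdot 1 = 2$)
$t{\left(U,V \right)} = - \frac{1}{4}$ ($t{\left(U,V \right)} = \frac{1}{-6 + 2} = \frac{1}{-4} = - \frac{1}{4}$)
$M{\left(W,s \right)} = - \frac{1}{4} + s$ ($M{\left(W,s \right)} = s - \frac{1}{4} = - \frac{1}{4} + s$)
$-2988648 + M{\left(1809,1594 \right)} = -2988648 + \left(- \frac{1}{4} + 1594\right) = -2988648 + \frac{6375}{4} = - \frac{11948217}{4}$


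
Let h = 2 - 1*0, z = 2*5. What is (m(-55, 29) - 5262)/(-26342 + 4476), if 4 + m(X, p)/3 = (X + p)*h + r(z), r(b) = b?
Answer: 2700/10933 ≈ 0.24696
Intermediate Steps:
z = 10
h = 2 (h = 2 + 0 = 2)
m(X, p) = 18 + 6*X + 6*p (m(X, p) = -12 + 3*((X + p)*2 + 10) = -12 + 3*((2*X + 2*p) + 10) = -12 + 3*(10 + 2*X + 2*p) = -12 + (30 + 6*X + 6*p) = 18 + 6*X + 6*p)
(m(-55, 29) - 5262)/(-26342 + 4476) = ((18 + 6*(-55) + 6*29) - 5262)/(-26342 + 4476) = ((18 - 330 + 174) - 5262)/(-21866) = (-138 - 5262)*(-1/21866) = -5400*(-1/21866) = 2700/10933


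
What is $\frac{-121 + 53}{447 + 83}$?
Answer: $- \frac{34}{265} \approx -0.1283$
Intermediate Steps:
$\frac{-121 + 53}{447 + 83} = - \frac{68}{530} = \left(-68\right) \frac{1}{530} = - \frac{34}{265}$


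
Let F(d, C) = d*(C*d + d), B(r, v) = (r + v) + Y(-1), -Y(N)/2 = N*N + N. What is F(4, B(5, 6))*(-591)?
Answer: -113472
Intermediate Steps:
Y(N) = -2*N - 2*N**2 (Y(N) = -2*(N*N + N) = -2*(N**2 + N) = -2*(N + N**2) = -2*N - 2*N**2)
B(r, v) = r + v (B(r, v) = (r + v) - 2*(-1)*(1 - 1) = (r + v) - 2*(-1)*0 = (r + v) + 0 = r + v)
F(d, C) = d*(d + C*d)
F(4, B(5, 6))*(-591) = (4**2*(1 + (5 + 6)))*(-591) = (16*(1 + 11))*(-591) = (16*12)*(-591) = 192*(-591) = -113472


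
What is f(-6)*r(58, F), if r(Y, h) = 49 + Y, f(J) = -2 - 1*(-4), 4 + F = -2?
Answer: 214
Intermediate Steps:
F = -6 (F = -4 - 2 = -6)
f(J) = 2 (f(J) = -2 + 4 = 2)
f(-6)*r(58, F) = 2*(49 + 58) = 2*107 = 214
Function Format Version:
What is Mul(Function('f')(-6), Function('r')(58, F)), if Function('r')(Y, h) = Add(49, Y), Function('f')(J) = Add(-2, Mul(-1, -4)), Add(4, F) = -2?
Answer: 214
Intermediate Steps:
F = -6 (F = Add(-4, -2) = -6)
Function('f')(J) = 2 (Function('f')(J) = Add(-2, 4) = 2)
Mul(Function('f')(-6), Function('r')(58, F)) = Mul(2, Add(49, 58)) = Mul(2, 107) = 214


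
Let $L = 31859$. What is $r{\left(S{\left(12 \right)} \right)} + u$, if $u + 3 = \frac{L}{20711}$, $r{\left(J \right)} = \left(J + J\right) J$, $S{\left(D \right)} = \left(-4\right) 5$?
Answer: $\frac{16538526}{20711} \approx 798.54$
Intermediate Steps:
$S{\left(D \right)} = -20$
$r{\left(J \right)} = 2 J^{2}$ ($r{\left(J \right)} = 2 J J = 2 J^{2}$)
$u = - \frac{30274}{20711}$ ($u = -3 + \frac{31859}{20711} = - \frac{30274}{20711} \approx -1.4617$)
$r{\left(S{\left(12 \right)} \right)} + u = 2 \left(-20\right)^{2} - \frac{30274}{20711} = 2 \cdot 400 - \frac{30274}{20711} = 800 - \frac{30274}{20711} = \frac{16538526}{20711}$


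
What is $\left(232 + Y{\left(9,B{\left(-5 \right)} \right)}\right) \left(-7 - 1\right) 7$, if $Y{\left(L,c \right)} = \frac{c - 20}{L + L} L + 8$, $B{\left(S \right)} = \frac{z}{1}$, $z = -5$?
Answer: $-12740$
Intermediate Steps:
$B{\left(S \right)} = -5$ ($B{\left(S \right)} = - \frac{5}{1} = \left(-5\right) 1 = -5$)
$Y{\left(L,c \right)} = -2 + \frac{c}{2}$ ($Y{\left(L,c \right)} = \frac{-20 + c}{2 L} L + 8 = \left(-10 + \frac{c}{2}\right) + 8 = -2 + \frac{c}{2}$)
$\left(232 + Y{\left(9,B{\left(-5 \right)} \right)}\right) \left(-7 - 1\right) 7 = \left(232 + \left(-2 + \frac{1}{2} \left(-5\right)\right)\right) \left(-7 - 1\right) 7 = \left(232 - \frac{9}{2}\right) \left(\left(-8\right) 7\right) = \left(232 - \frac{9}{2}\right) \left(-56\right) = \frac{455}{2} \left(-56\right) = -12740$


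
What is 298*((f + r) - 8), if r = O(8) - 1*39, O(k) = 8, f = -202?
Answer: -71818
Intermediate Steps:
r = -31 (r = 8 - 1*39 = 8 - 39 = -31)
298*((f + r) - 8) = 298*((-202 - 31) - 8) = 298*(-233 - 8) = 298*(-241) = -71818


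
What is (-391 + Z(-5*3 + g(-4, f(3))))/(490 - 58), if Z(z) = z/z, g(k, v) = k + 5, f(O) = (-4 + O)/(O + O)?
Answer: -65/72 ≈ -0.90278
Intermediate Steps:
f(O) = (-4 + O)/(2*O) (f(O) = (-4 + O)/((2*O)) = (-4 + O)*(1/(2*O)) = (-4 + O)/(2*O))
g(k, v) = 5 + k
Z(z) = 1
(-391 + Z(-5*3 + g(-4, f(3))))/(490 - 58) = (-391 + 1)/(490 - 58) = -390/432 = -390*1/432 = -65/72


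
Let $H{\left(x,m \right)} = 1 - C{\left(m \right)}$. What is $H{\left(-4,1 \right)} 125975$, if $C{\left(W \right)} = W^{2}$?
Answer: $0$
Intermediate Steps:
$H{\left(x,m \right)} = 1 - m^{2}$
$H{\left(-4,1 \right)} 125975 = \left(1 - 1^{2}\right) 125975 = \left(1 - 1\right) 125975 = 0 \cdot 125975 = 0$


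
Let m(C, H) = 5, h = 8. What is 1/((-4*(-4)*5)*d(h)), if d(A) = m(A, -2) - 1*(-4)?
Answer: 1/720 ≈ 0.0013889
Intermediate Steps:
d(A) = 9 (d(A) = 5 - 1*(-4) = 5 + 4 = 9)
1/((-4*(-4)*5)*d(h)) = 1/((-4*(-4)*5)*9) = 1/((16*5)*9) = 1/(80*9) = 1/720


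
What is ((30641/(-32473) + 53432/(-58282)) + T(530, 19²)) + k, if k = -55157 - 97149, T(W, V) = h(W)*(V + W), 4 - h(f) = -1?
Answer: -19987503566256/135185099 ≈ -1.4785e+5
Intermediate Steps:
h(f) = 5 (h(f) = 4 - 1*(-1) = 4 + 1 = 5)
T(W, V) = 5*V + 5*W (T(W, V) = 5*(V + W) = 5*V + 5*W)
k = -152306
((30641/(-32473) + 53432/(-58282)) + T(530, 19²)) + k = ((30641/(-32473) + 53432/(-58282)) + (5*19² + 5*530)) - 152306 = ((30641*(-1/32473) + 53432*(-1/58282)) + (5*361 + 2650)) - 152306 = ((-30641/32473 - 26716/29141) + (1805 + 2650)) - 152306 = (-251494007/135185099 + 4455) - 152306 = 601998122038/135185099 - 152306 = -19987503566256/135185099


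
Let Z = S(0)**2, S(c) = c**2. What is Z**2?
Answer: 0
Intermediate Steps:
Z = 0 (Z = (0**2)**2 = 0**2 = 0)
Z**2 = 0**2 = 0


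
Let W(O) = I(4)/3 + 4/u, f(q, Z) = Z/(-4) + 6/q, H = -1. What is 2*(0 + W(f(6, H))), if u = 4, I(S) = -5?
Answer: -4/3 ≈ -1.3333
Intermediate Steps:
f(q, Z) = 6/q - Z/4 (f(q, Z) = Z*(-1/4) + 6/q = -Z/4 + 6/q = 6/q - Z/4)
W(O) = -2/3 (W(O) = -5/3 + 4/4 = -5*1/3 + 4*(1/4) = -5/3 + 1 = -2/3)
2*(0 + W(f(6, H))) = 2*(0 - 2/3) = 2*(-2/3) = -4/3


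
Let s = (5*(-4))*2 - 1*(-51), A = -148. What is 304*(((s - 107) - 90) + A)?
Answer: -101536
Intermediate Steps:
s = 11 (s = -20*2 + 51 = -40 + 51 = 11)
304*(((s - 107) - 90) + A) = 304*(((11 - 107) - 90) - 148) = 304*((-96 - 90) - 148) = 304*(-186 - 148) = 304*(-334) = -101536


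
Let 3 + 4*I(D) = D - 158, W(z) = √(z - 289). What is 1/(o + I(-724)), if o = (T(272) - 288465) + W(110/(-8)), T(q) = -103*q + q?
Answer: -5062884/1602049654685 - 8*I*√1211/1602049654685 ≈ -3.1603e-6 - 1.7377e-10*I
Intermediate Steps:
T(q) = -102*q
W(z) = √(-289 + z)
I(D) = -161/4 + D/4 (I(D) = -¾ + (D - 158)/4 = -¾ + (-158 + D)/4 = -¾ + (-79/2 + D/4) = -161/4 + D/4)
o = -316209 + I*√1211/2 (o = (-102*272 - 288465) + √(-289 + 110/(-8)) = (-27744 - 288465) + √(-289 + 110*(-⅛)) = -316209 + √(-289 - 55/4) = -316209 + √(-1211/4) = -316209 + I*√1211/2 ≈ -3.1621e+5 + 17.4*I)
1/(o + I(-724)) = 1/((-316209 + I*√1211/2) + (-161/4 + (¼)*(-724))) = 1/((-316209 + I*√1211/2) + (-161/4 - 181)) = 1/((-316209 + I*√1211/2) - 885/4) = 1/(-1265721/4 + I*√1211/2)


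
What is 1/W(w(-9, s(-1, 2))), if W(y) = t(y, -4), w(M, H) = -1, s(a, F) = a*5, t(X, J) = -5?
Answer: -⅕ ≈ -0.20000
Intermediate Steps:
s(a, F) = 5*a
W(y) = -5
1/W(w(-9, s(-1, 2))) = 1/(-5) = -⅕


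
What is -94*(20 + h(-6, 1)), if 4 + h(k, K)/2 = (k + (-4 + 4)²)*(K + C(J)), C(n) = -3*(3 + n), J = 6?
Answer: -30456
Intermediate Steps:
C(n) = -9 - 3*n
h(k, K) = -8 + 2*k*(-27 + K) (h(k, K) = -8 + 2*((k + (-4 + 4)²)*(K + (-9 - 3*6))) = -8 + 2*((k + 0²)*(K + (-9 - 18))) = -8 + 2*((k + 0)*(K - 27)) = -8 + 2*(k*(-27 + K)) = -8 + 2*k*(-27 + K))
-94*(20 + h(-6, 1)) = -94*(20 + (-8 - 54*(-6) + 2*1*(-6))) = -94*(20 + (-8 + 324 - 12)) = -94*(20 + 304) = -94*324 = -30456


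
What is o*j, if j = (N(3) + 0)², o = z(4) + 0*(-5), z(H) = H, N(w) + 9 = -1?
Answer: 400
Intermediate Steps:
N(w) = -10 (N(w) = -9 - 1 = -10)
o = 4 (o = 4 + 0*(-5) = 4 + 0 = 4)
j = 100 (j = (-10 + 0)² = (-10)² = 100)
o*j = 4*100 = 400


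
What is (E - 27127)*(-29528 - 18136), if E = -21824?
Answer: 2333200464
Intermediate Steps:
(E - 27127)*(-29528 - 18136) = (-21824 - 27127)*(-29528 - 18136) = -48951*(-47664) = 2333200464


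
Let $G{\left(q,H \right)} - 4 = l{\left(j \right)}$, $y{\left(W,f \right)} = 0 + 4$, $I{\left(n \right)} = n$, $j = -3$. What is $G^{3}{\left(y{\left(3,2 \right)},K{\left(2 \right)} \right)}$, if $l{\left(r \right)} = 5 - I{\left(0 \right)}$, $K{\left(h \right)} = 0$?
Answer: $729$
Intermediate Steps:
$y{\left(W,f \right)} = 4$
$l{\left(r \right)} = 5$ ($l{\left(r \right)} = 5 - 0 = 5 + 0 = 5$)
$G{\left(q,H \right)} = 9$ ($G{\left(q,H \right)} = 4 + 5 = 9$)
$G^{3}{\left(y{\left(3,2 \right)},K{\left(2 \right)} \right)} = 9^{3} = 729$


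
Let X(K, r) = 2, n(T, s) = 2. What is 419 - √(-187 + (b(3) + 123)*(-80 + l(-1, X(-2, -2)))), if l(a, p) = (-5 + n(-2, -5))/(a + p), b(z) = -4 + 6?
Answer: 419 - I*√10562 ≈ 419.0 - 102.77*I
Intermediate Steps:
b(z) = 2
l(a, p) = -3/(a + p) (l(a, p) = (-5 + 2)/(a + p) = -3/(a + p))
419 - √(-187 + (b(3) + 123)*(-80 + l(-1, X(-2, -2)))) = 419 - √(-187 + (2 + 123)*(-80 - 3/(-1 + 2))) = 419 - √(-187 + 125*(-80 - 3/1)) = 419 - √(-187 + 125*(-80 - 3*1)) = 419 - √(-187 + 125*(-80 - 3)) = 419 - √(-187 + 125*(-83)) = 419 - √(-187 - 10375) = 419 - √(-10562) = 419 - I*√10562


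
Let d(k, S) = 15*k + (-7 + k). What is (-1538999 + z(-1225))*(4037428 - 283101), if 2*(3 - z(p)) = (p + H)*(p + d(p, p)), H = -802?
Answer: -85043871190556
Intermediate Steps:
d(k, S) = -7 + 16*k
z(p) = 3 - (-802 + p)*(-7 + 17*p)/2 (z(p) = 3 - (p - 802)*(p + (-7 + 16*p))/2 = 3 - (-802 + p)*(-7 + 17*p)/2)
(-1538999 + z(-1225))*(4037428 - 283101) = (-1538999 + (-2804 - 17/2*(-1225)² + (13641/2)*(-1225)))*(4037428 - 283101) = (-1538999 + (-2804 - 17/2*1500625 - 16710225/2))*3754327 = (-1538999 + (-2804 - 25510625/2 - 16710225/2))*3754327 = (-1538999 - 21113229)*3754327 = -22652228*3754327 = -85043871190556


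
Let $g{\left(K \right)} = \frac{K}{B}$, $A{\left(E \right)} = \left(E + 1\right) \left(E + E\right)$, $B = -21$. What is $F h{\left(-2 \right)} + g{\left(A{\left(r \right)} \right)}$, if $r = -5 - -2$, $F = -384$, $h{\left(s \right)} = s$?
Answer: $\frac{5372}{7} \approx 767.43$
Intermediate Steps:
$r = -3$ ($r = -5 + 2 = -3$)
$A{\left(E \right)} = 2 E \left(1 + E\right)$ ($A{\left(E \right)} = \left(1 + E\right) 2 E = 2 E \left(1 + E\right)$)
$g{\left(K \right)} = - \frac{K}{21}$ ($g{\left(K \right)} = \frac{K}{-21} = - \frac{K}{21}$)
$F h{\left(-2 \right)} + g{\left(A{\left(r \right)} \right)} = \left(-384\right) \left(-2\right) - \frac{2 \left(-3\right) \left(1 - 3\right)}{21} = 768 - \frac{2 \left(-3\right) \left(-2\right)}{21} = 768 - \frac{4}{7} = \frac{5372}{7}$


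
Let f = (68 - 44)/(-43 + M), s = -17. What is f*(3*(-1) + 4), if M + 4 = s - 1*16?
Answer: -3/10 ≈ -0.30000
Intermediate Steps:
M = -37 (M = -4 + (-17 - 1*16) = -4 + (-17 - 16) = -4 - 33 = -37)
f = -3/10 (f = (68 - 44)/(-43 - 37) = 24/(-80) = 24*(-1/80) = -3/10 ≈ -0.30000)
f*(3*(-1) + 4) = -3*(3*(-1) + 4)/10 = -3*(-3 + 4)/10 = -3/10*1 = -3/10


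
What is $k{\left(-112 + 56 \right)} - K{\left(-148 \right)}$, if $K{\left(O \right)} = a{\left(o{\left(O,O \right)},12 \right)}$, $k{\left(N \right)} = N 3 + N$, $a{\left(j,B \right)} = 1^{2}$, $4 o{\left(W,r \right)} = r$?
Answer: $-225$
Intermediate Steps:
$o{\left(W,r \right)} = \frac{r}{4}$
$a{\left(j,B \right)} = 1$
$k{\left(N \right)} = 4 N$ ($k{\left(N \right)} = 3 N + N = 4 N$)
$K{\left(O \right)} = 1$
$k{\left(-112 + 56 \right)} - K{\left(-148 \right)} = 4 \left(-112 + 56\right) - 1 = 4 \left(-56\right) - 1 = -224 - 1 = -225$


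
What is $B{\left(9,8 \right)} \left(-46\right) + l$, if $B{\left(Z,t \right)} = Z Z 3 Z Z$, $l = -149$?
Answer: $-905567$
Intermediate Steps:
$B{\left(Z,t \right)} = 3 Z^{4}$ ($B{\left(Z,t \right)} = Z^{2} \cdot 3 Z^{2} = 3 Z^{4}$)
$B{\left(9,8 \right)} \left(-46\right) + l = 3 \cdot 9^{4} \left(-46\right) - 149 = 3 \cdot 6561 \left(-46\right) - 149 = 19683 \left(-46\right) - 149 = -905418 - 149 = -905567$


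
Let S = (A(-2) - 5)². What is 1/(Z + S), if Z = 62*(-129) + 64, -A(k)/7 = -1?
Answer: -1/7930 ≈ -0.00012610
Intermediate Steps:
A(k) = 7 (A(k) = -7*(-1) = 7)
S = 4 (S = (7 - 5)² = 2² = 4)
Z = -7934 (Z = -7998 + 64 = -7934)
1/(Z + S) = 1/(-7934 + 4) = 1/(-7930) = -1/7930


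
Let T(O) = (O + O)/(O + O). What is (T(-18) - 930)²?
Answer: 863041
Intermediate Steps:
T(O) = 1 (T(O) = (2*O)/((2*O)) = (2*O)*(1/(2*O)) = 1)
(T(-18) - 930)² = (1 - 930)² = (-929)² = 863041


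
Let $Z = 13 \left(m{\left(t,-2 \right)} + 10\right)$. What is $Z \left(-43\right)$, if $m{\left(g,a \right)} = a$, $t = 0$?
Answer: $-4472$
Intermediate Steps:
$Z = 104$ ($Z = 13 \left(-2 + 10\right) = 13 \cdot 8 = 104$)
$Z \left(-43\right) = 104 \left(-43\right) = -4472$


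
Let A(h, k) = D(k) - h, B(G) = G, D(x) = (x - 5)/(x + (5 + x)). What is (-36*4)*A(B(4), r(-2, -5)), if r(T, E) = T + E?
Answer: 384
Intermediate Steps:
D(x) = (-5 + x)/(5 + 2*x)
r(T, E) = E + T
A(h, k) = -h + (-5 + k)/(5 + 2*k) (A(h, k) = (-5 + k)/(5 + 2*k) - h = -h + (-5 + k)/(5 + 2*k))
(-36*4)*A(B(4), r(-2, -5)) = (-36*4)*((-5 + (-5 - 2) - 1*4*(5 + 2*(-5 - 2)))/(5 + 2*(-5 - 2))) = -144*(-5 - 7 - 1*4*(5 + 2*(-7)))/(5 + 2*(-7)) = -144*(-5 - 7 - 1*4*(5 - 14))/(5 - 14) = -144*(-5 - 7 - 1*4*(-9))/(-9) = -(-16)*(-5 - 7 + 36) = -(-16)*24 = -144*(-8/3) = 384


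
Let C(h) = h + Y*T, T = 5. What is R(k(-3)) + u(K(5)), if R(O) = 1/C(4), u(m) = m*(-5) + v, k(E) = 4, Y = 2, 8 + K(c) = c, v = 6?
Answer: 295/14 ≈ 21.071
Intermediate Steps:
K(c) = -8 + c
u(m) = 6 - 5*m (u(m) = m*(-5) + 6 = -5*m + 6 = 6 - 5*m)
C(h) = 10 + h (C(h) = h + 2*5 = h + 10 = 10 + h)
R(O) = 1/14 (R(O) = 1/(10 + 4) = 1/14)
R(k(-3)) + u(K(5)) = 1/14 + (6 - 5*(-8 + 5)) = 1/14 + (6 - 5*(-3)) = 1/14 + (6 + 15) = 1/14 + 21 = 295/14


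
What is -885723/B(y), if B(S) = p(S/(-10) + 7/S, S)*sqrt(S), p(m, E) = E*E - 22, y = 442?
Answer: -295241*sqrt(442)/28780388 ≈ -0.21567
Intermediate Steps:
p(m, E) = -22 + E**2 (p(m, E) = E**2 - 22 = -22 + E**2)
B(S) = sqrt(S)*(-22 + S**2) (B(S) = (-22 + S**2)*sqrt(S) = sqrt(S)*(-22 + S**2))
-885723/B(y) = -885723*sqrt(442)/(442*(-22 + 442**2)) = -885723*sqrt(442)/(442*(-22 + 195364)) = -885723*sqrt(442)/86341164 = -295241*sqrt(442)/28780388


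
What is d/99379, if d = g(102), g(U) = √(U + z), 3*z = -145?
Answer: √483/298137 ≈ 7.3715e-5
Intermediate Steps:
z = -145/3 (z = (⅓)*(-145) = -145/3 ≈ -48.333)
g(U) = √(-145/3 + U) (g(U) = √(U - 145/3) = √(-145/3 + U))
d = √483/3 (d = √(-435 + 9*102)/3 = √(-435 + 918)/3 = √483/3 ≈ 7.3258)
d/99379 = (√483/3)/99379 = (√483/3)*(1/99379) = √483/298137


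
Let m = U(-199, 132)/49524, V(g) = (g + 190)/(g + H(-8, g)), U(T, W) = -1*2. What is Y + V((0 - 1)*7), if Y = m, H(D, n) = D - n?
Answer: -2265727/99048 ≈ -22.875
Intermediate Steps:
U(T, W) = -2
V(g) = -95/4 - g/8 (V(g) = (g + 190)/(g + (-8 - g)) = (190 + g)/(-8) = (190 + g)*(-⅛) = -95/4 - g/8)
m = -1/24762 (m = -2/49524 = -2*1/49524 = -1/24762 ≈ -4.0384e-5)
Y = -1/24762 ≈ -4.0384e-5
Y + V((0 - 1)*7) = -1/24762 + (-95/4 - (0 - 1)*7/8) = -1/24762 + (-95/4 - (-1)*7/8) = -1/24762 + (-95/4 - ⅛*(-7)) = -1/24762 + (-95/4 + 7/8) = -1/24762 - 183/8 = -2265727/99048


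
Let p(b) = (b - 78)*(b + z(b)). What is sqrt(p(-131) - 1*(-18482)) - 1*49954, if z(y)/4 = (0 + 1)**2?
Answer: -49954 + 5*sqrt(1801) ≈ -49742.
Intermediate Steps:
z(y) = 4 (z(y) = 4*(0 + 1)**2 = 4*1**2 = 4*1 = 4)
p(b) = (-78 + b)*(4 + b) (p(b) = (b - 78)*(b + 4) = (-78 + b)*(4 + b))
sqrt(p(-131) - 1*(-18482)) - 1*49954 = sqrt((-312 + (-131)**2 - 74*(-131)) - 1*(-18482)) - 1*49954 = sqrt((-312 + 17161 + 9694) + 18482) - 49954 = sqrt(26543 + 18482) - 49954 = sqrt(45025) - 49954 = 5*sqrt(1801) - 49954 = -49954 + 5*sqrt(1801)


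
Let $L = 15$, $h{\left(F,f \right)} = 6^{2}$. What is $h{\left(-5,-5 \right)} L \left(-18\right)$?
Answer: $-9720$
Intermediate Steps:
$h{\left(F,f \right)} = 36$
$h{\left(-5,-5 \right)} L \left(-18\right) = 36 \cdot 15 \left(-18\right) = 540 \left(-18\right) = -9720$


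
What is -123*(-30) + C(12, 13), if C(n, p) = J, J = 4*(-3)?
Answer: 3678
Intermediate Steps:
J = -12
C(n, p) = -12
-123*(-30) + C(12, 13) = -123*(-30) - 12 = 3690 - 12 = 3678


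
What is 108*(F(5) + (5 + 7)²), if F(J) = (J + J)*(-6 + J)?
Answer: 14472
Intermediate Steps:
F(J) = 2*J*(-6 + J) (F(J) = (2*J)*(-6 + J) = 2*J*(-6 + J))
108*(F(5) + (5 + 7)²) = 108*(2*5*(-6 + 5) + (5 + 7)²) = 108*(2*5*(-1) + 12²) = 108*(-10 + 144) = 108*134 = 14472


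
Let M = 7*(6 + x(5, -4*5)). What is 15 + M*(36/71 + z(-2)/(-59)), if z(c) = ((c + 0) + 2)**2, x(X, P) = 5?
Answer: 3837/71 ≈ 54.042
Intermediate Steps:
M = 77 (M = 7*(6 + 5) = 7*11 = 77)
z(c) = (2 + c)**2 (z(c) = (c + 2)**2 = (2 + c)**2)
15 + M*(36/71 + z(-2)/(-59)) = 15 + 77*(36/71 + (2 - 2)**2/(-59)) = 15 + 77*(36*(1/71) + 0**2*(-1/59)) = 15 + 77*(36/71 + 0*(-1/59)) = 15 + 77*(36/71 + 0) = 15 + 77*(36/71) = 15 + 2772/71 = 3837/71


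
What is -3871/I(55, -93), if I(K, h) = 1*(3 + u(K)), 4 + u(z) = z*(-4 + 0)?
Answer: 3871/221 ≈ 17.516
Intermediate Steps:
u(z) = -4 - 4*z (u(z) = -4 + z*(-4 + 0) = -4 + z*(-4) = -4 - 4*z)
I(K, h) = -1 - 4*K (I(K, h) = 1*(3 + (-4 - 4*K)) = 1*(-1 - 4*K) = -1 - 4*K)
-3871/I(55, -93) = -3871/(-1 - 4*55) = -3871/(-1 - 220) = -3871/(-221) = -3871*(-1/221) = 3871/221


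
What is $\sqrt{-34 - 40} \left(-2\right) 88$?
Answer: $- 176 i \sqrt{74} \approx - 1514.0 i$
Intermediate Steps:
$\sqrt{-34 - 40} \left(-2\right) 88 = \sqrt{-74} \left(-2\right) 88 = i \sqrt{74} \left(-2\right) 88 = - 2 i \sqrt{74} \cdot 88 = - 176 i \sqrt{74}$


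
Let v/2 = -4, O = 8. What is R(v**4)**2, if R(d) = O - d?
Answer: 16711744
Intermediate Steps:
v = -8 (v = 2*(-4) = -8)
R(d) = 8 - d
R(v**4)**2 = (8 - 1*(-8)**4)**2 = (8 - 1*4096)**2 = (8 - 4096)**2 = (-4088)**2 = 16711744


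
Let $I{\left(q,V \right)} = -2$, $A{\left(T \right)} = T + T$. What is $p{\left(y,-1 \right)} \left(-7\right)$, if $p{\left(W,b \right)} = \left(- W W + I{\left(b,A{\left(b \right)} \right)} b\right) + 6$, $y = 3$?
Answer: $7$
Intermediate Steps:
$A{\left(T \right)} = 2 T$
$p{\left(W,b \right)} = 6 - W^{2} - 2 b$ ($p{\left(W,b \right)} = \left(- W W - 2 b\right) + 6 = \left(- W^{2} - 2 b\right) + 6 = 6 - W^{2} - 2 b$)
$p{\left(y,-1 \right)} \left(-7\right) = \left(6 - 3^{2} - -2\right) \left(-7\right) = \left(6 - 9 + 2\right) \left(-7\right) = \left(-1\right) \left(-7\right) = 7$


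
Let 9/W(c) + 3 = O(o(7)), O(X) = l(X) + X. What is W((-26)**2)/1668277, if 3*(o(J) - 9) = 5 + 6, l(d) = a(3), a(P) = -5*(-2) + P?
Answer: 27/113442836 ≈ 2.3801e-7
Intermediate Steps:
a(P) = 10 + P
l(d) = 13 (l(d) = 10 + 3 = 13)
o(J) = 38/3 (o(J) = 9 + (5 + 6)/3 = 9 + (1/3)*11 = 9 + 11/3 = 38/3)
O(X) = 13 + X
W(c) = 27/68 (W(c) = 9/(-3 + (13 + 38/3)) = 9/(-3 + 77/3) = 9/(68/3) = 9*(3/68) = 27/68)
W((-26)**2)/1668277 = (27/68)/1668277 = (27/68)*(1/1668277) = 27/113442836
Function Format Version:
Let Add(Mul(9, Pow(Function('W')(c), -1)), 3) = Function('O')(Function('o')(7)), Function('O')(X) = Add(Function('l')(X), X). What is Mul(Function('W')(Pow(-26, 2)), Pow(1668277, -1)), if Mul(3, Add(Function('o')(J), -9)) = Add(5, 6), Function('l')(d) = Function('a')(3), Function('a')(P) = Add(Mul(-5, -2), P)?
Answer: Rational(27, 113442836) ≈ 2.3801e-7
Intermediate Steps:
Function('a')(P) = Add(10, P)
Function('l')(d) = 13 (Function('l')(d) = Add(10, 3) = 13)
Function('o')(J) = Rational(38, 3) (Function('o')(J) = Add(9, Mul(Rational(1, 3), Add(5, 6))) = Add(9, Mul(Rational(1, 3), 11)) = Add(9, Rational(11, 3)) = Rational(38, 3))
Function('O')(X) = Add(13, X)
Function('W')(c) = Rational(27, 68) (Function('W')(c) = Mul(9, Pow(Add(-3, Add(13, Rational(38, 3))), -1)) = Mul(9, Pow(Add(-3, Rational(77, 3)), -1)) = Mul(9, Pow(Rational(68, 3), -1)) = Mul(9, Rational(3, 68)) = Rational(27, 68))
Mul(Function('W')(Pow(-26, 2)), Pow(1668277, -1)) = Mul(Rational(27, 68), Pow(1668277, -1)) = Mul(Rational(27, 68), Rational(1, 1668277)) = Rational(27, 113442836)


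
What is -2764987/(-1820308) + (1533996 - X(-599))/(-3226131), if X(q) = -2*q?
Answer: 6130045813513/5872552068348 ≈ 1.0438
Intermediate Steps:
-2764987/(-1820308) + (1533996 - X(-599))/(-3226131) = -2764987/(-1820308) + (1533996 - (-2)*(-599))/(-3226131) = -2764987*(-1/1820308) + (1533996 - 1*1198)*(-1/3226131) = 2764987/1820308 + (1533996 - 1198)*(-1/3226131) = 2764987/1820308 + 1532798*(-1/3226131) = 2764987/1820308 - 1532798/3226131 = 6130045813513/5872552068348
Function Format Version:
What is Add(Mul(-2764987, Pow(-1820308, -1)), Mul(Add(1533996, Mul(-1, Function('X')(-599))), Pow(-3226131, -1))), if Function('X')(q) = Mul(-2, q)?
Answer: Rational(6130045813513, 5872552068348) ≈ 1.0438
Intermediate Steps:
Add(Mul(-2764987, Pow(-1820308, -1)), Mul(Add(1533996, Mul(-1, Function('X')(-599))), Pow(-3226131, -1))) = Add(Mul(-2764987, Pow(-1820308, -1)), Mul(Add(1533996, Mul(-1, Mul(-2, -599))), Pow(-3226131, -1))) = Add(Mul(-2764987, Rational(-1, 1820308)), Mul(Add(1533996, Mul(-1, 1198)), Rational(-1, 3226131))) = Add(Rational(2764987, 1820308), Mul(Add(1533996, -1198), Rational(-1, 3226131))) = Add(Rational(2764987, 1820308), Mul(1532798, Rational(-1, 3226131))) = Add(Rational(2764987, 1820308), Rational(-1532798, 3226131)) = Rational(6130045813513, 5872552068348)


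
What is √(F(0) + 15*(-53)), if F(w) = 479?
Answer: 2*I*√79 ≈ 17.776*I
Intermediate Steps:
√(F(0) + 15*(-53)) = √(479 + 15*(-53)) = √(479 - 795) = √(-316) = 2*I*√79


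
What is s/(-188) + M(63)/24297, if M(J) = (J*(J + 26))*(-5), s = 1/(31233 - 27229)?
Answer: -868561/752752 ≈ -1.1538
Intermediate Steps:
s = 1/4004 ≈ 0.00024975
M(J) = -5*J*(26 + J) (M(J) = (J*(26 + J))*(-5) = -5*J*(26 + J))
s/(-188) + M(63)/24297 = (1/4004)/(-188) - 5*63*(26 + 63)/24297 = (1/4004)*(-1/188) - 5*63*89*(1/24297) = -1/752752 - 28035*1/24297 = -1/752752 - 15/13 = -868561/752752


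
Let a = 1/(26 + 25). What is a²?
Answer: 1/2601 ≈ 0.00038447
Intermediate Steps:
a = 1/51 ≈ 0.019608
a² = (1/51)² = 1/2601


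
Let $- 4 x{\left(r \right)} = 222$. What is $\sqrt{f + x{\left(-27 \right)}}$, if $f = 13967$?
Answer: $\frac{\sqrt{55646}}{2} \approx 117.95$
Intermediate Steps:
$x{\left(r \right)} = - \frac{111}{2}$ ($x{\left(r \right)} = \left(- \frac{1}{4}\right) 222 = - \frac{111}{2}$)
$\sqrt{f + x{\left(-27 \right)}} = \sqrt{13967 - \frac{111}{2}} = \sqrt{\frac{27823}{2}} = \frac{\sqrt{55646}}{2}$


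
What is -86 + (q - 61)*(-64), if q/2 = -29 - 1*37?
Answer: 12266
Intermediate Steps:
q = -132 (q = 2*(-29 - 1*37) = 2*(-29 - 37) = 2*(-66) = -132)
-86 + (q - 61)*(-64) = -86 + (-132 - 61)*(-64) = -86 - 193*(-64) = -86 + 12352 = 12266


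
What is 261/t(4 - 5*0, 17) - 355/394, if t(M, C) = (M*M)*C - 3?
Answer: 7339/105986 ≈ 0.069245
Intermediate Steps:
t(M, C) = -3 + C*M² (t(M, C) = M²*C - 3 = C*M² - 3 = -3 + C*M²)
261/t(4 - 5*0, 17) - 355/394 = 261/(-3 + 17*(4 - 5*0)²) - 355/394 = 261/(-3 + 17*(4 + 0)²) - 355*1/394 = 261/(-3 + 17*4²) - 355/394 = 261/(-3 + 17*16) - 355/394 = 261/(-3 + 272) - 355/394 = 261/269 - 355/394 = 7339/105986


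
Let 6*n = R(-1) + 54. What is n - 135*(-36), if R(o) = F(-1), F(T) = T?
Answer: 29213/6 ≈ 4868.8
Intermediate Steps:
R(o) = -1
n = 53/6 (n = (-1 + 54)/6 = (⅙)*53 = 53/6 ≈ 8.8333)
n - 135*(-36) = 53/6 - 135*(-36) = 53/6 + 4860 = 29213/6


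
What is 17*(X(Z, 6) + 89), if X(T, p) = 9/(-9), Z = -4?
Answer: 1496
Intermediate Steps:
X(T, p) = -1 (X(T, p) = 9*(-1/9) = -1)
17*(X(Z, 6) + 89) = 17*(-1 + 89) = 17*88 = 1496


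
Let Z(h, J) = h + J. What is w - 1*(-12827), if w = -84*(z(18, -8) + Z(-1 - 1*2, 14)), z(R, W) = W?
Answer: 12575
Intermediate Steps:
Z(h, J) = J + h
w = -252 (w = -84*(-8 + (14 + (-1 - 1*2))) = -84*(-8 + (14 + (-1 - 2))) = -84*(-8 + (14 - 3)) = -84*(-8 + 11) = -84*3 = -252)
w - 1*(-12827) = -252 - 1*(-12827) = -252 + 12827 = 12575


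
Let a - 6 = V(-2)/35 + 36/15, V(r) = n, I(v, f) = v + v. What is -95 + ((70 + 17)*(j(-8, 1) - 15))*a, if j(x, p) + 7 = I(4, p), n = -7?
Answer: -50413/5 ≈ -10083.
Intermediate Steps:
I(v, f) = 2*v
V(r) = -7
j(x, p) = 1 (j(x, p) = -7 + 2*4 = -7 + 8 = 1)
a = 41/5 (a = 6 + (-7/35 + 36/15) = 6 + (-7*1/35 + 36*(1/15)) = 6 + (-⅕ + 12/5) = 6 + 11/5 = 41/5 ≈ 8.2000)
-95 + ((70 + 17)*(j(-8, 1) - 15))*a = -95 + ((70 + 17)*(1 - 15))*(41/5) = -95 + (87*(-14))*(41/5) = -95 - 1218*41/5 = -95 - 49938/5 = -50413/5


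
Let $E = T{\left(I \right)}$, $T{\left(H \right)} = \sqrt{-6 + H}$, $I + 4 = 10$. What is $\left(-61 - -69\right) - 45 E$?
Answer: $8$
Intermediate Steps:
$I = 6$ ($I = -4 + 10 = 6$)
$E = 0$ ($E = \sqrt{-6 + 6} = \sqrt{0} = 0$)
$\left(-61 - -69\right) - 45 E = \left(-61 - -69\right) - 0 = \left(-61 + 69\right) + 0 = 8 + 0 = 8$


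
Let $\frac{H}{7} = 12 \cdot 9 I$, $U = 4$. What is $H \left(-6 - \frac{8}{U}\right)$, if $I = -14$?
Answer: $84672$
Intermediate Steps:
$H = -10584$ ($H = 7 \cdot 12 \cdot 9 \left(-14\right) = 7 \cdot 108 \left(-14\right) = 7 \left(-1512\right) = -10584$)
$H \left(-6 - \frac{8}{U}\right) = - 10584 \left(-6 - \frac{8}{4}\right) = - 10584 \left(-6 - 8 \cdot \frac{1}{4}\right) = - 10584 \left(-6 - 2\right) = \left(-10584\right) \left(-8\right) = 84672$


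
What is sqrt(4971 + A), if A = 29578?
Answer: sqrt(34549) ≈ 185.87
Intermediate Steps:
sqrt(4971 + A) = sqrt(4971 + 29578) = sqrt(34549)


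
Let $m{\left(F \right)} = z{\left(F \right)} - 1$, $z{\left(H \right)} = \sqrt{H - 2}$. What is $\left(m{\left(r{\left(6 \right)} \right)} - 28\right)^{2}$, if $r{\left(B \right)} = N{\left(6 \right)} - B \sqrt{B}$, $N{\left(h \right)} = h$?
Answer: $\left(29 - \sqrt{2} \sqrt{2 - 3 \sqrt{6}}\right)^{2} \approx 830.3 - 189.7 i$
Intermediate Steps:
$z{\left(H \right)} = \sqrt{-2 + H}$
$r{\left(B \right)} = 6 - B^{\frac{3}{2}}$ ($r{\left(B \right)} = 6 - B \sqrt{B} = 6 - B^{\frac{3}{2}}$)
$m{\left(F \right)} = -1 + \sqrt{-2 + F}$ ($m{\left(F \right)} = \sqrt{-2 + F} - 1 = -1 + \sqrt{-2 + F}$)
$\left(m{\left(r{\left(6 \right)} \right)} - 28\right)^{2} = \left(\left(-1 + \sqrt{-2 + \left(6 - 6^{\frac{3}{2}}\right)}\right) - 28\right)^{2} = \left(\left(-1 + \sqrt{-2 + \left(6 - 6 \sqrt{6}\right)}\right) - 28\right)^{2} = \left(\left(-1 + \sqrt{4 - 6 \sqrt{6}}\right) - 28\right)^{2} = \left(-29 + \sqrt{4 - 6 \sqrt{6}}\right)^{2}$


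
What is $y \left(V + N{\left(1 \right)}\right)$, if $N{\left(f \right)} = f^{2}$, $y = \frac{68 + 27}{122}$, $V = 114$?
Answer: $\frac{10925}{122} \approx 89.549$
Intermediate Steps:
$y = \frac{95}{122}$ ($y = 95 \cdot \frac{1}{122} = \frac{95}{122} \approx 0.77869$)
$y \left(V + N{\left(1 \right)}\right) = \frac{95 \left(114 + 1^{2}\right)}{122} = \frac{95 \left(114 + 1\right)}{122} = \frac{95}{122} \cdot 115 = \frac{10925}{122}$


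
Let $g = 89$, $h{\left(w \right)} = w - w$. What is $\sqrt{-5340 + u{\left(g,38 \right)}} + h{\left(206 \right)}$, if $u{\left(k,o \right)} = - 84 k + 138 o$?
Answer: $2 i \sqrt{1893} \approx 87.017 i$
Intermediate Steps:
$h{\left(w \right)} = 0$
$\sqrt{-5340 + u{\left(g,38 \right)}} + h{\left(206 \right)} = \sqrt{-5340 + \left(\left(-84\right) 89 + 138 \cdot 38\right)} + 0 = \sqrt{-5340 + \left(-7476 + 5244\right)} + 0 = \sqrt{-5340 - 2232} + 0 = \sqrt{-7572} + 0 = 2 i \sqrt{1893} + 0 = 2 i \sqrt{1893}$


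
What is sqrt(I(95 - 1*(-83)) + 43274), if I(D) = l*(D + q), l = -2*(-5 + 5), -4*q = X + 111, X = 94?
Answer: sqrt(43274) ≈ 208.02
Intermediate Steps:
q = -205/4 (q = -(94 + 111)/4 = -1/4*205 = -205/4 ≈ -51.250)
l = 0 (l = -2*0 = 0)
I(D) = 0 (I(D) = 0*(D - 205/4) = 0*(-205/4 + D) = 0)
sqrt(I(95 - 1*(-83)) + 43274) = sqrt(0 + 43274) = sqrt(43274)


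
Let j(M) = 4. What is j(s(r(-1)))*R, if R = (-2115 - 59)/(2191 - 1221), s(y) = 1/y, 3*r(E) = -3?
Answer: -4348/485 ≈ -8.9650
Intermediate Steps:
r(E) = -1 (r(E) = (⅓)*(-3) = -1)
R = -1087/485 (R = -2174/970 = -2174*1/970 = -1087/485 ≈ -2.2412)
j(s(r(-1)))*R = 4*(-1087/485) = -4348/485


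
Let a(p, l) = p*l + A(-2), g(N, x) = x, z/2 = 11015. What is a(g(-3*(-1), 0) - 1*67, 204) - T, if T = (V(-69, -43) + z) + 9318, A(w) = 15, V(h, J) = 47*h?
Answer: -41758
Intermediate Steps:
z = 22030 (z = 2*11015 = 22030)
a(p, l) = 15 + l*p (a(p, l) = p*l + 15 = l*p + 15 = 15 + l*p)
T = 28105 (T = (47*(-69) + 22030) + 9318 = (-3243 + 22030) + 9318 = 18787 + 9318 = 28105)
a(g(-3*(-1), 0) - 1*67, 204) - T = (15 + 204*(0 - 1*67)) - 1*28105 = (15 + 204*(0 - 67)) - 28105 = (15 + 204*(-67)) - 28105 = (15 - 13668) - 28105 = -13653 - 28105 = -41758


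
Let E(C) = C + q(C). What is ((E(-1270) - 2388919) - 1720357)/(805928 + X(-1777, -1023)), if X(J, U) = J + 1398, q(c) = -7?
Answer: -4110553/805549 ≈ -5.1028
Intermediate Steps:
X(J, U) = 1398 + J
E(C) = -7 + C (E(C) = C - 7 = -7 + C)
((E(-1270) - 2388919) - 1720357)/(805928 + X(-1777, -1023)) = (((-7 - 1270) - 2388919) - 1720357)/(805928 + (1398 - 1777)) = ((-1277 - 2388919) - 1720357)/(805928 - 379) = (-2390196 - 1720357)/805549 = -4110553*1/805549 = -4110553/805549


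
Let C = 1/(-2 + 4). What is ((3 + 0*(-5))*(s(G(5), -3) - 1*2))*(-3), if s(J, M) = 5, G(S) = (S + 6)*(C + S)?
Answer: -27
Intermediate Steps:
C = ½ (C = 1/2 = ½ ≈ 0.50000)
G(S) = (½ + S)*(6 + S) (G(S) = (S + 6)*(½ + S) = (6 + S)*(½ + S) = (½ + S)*(6 + S))
((3 + 0*(-5))*(s(G(5), -3) - 1*2))*(-3) = ((3 + 0*(-5))*(5 - 1*2))*(-3) = ((3 + 0)*(5 - 2))*(-3) = (3*3)*(-3) = 9*(-3) = -27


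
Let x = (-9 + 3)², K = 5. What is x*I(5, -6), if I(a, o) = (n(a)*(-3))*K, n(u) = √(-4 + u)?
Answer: -540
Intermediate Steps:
I(a, o) = -15*√(-4 + a) (I(a, o) = (√(-4 + a)*(-3))*5 = -3*√(-4 + a)*5 = -15*√(-4 + a))
x = 36 (x = (-6)² = 36)
x*I(5, -6) = 36*(-15*√(-4 + 5)) = 36*(-15*√1) = 36*(-15*1) = 36*(-15) = -540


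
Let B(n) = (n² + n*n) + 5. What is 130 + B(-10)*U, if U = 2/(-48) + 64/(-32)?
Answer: -6925/24 ≈ -288.54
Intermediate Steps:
B(n) = 5 + 2*n² (B(n) = (n² + n²) + 5 = 2*n² + 5 = 5 + 2*n²)
U = -49/24 (U = 2*(-1/48) + 64*(-1/32) = -1/24 - 2 = -49/24 ≈ -2.0417)
130 + B(-10)*U = 130 + (5 + 2*(-10)²)*(-49/24) = 130 + (5 + 2*100)*(-49/24) = 130 + (5 + 200)*(-49/24) = 130 + 205*(-49/24) = 130 - 10045/24 = -6925/24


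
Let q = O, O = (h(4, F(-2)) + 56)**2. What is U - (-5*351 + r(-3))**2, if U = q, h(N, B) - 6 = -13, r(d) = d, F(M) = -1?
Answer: -3088163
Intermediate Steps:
h(N, B) = -7 (h(N, B) = 6 - 13 = -7)
O = 2401 (O = (-7 + 56)**2 = 49**2 = 2401)
q = 2401
U = 2401
U - (-5*351 + r(-3))**2 = 2401 - (-5*351 - 3)**2 = 2401 - (-1755 - 3)**2 = 2401 - 1*(-1758)**2 = 2401 - 1*3090564 = 2401 - 3090564 = -3088163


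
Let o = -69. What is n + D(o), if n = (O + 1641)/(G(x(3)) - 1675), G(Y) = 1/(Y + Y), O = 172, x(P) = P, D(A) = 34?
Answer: 330788/10049 ≈ 32.917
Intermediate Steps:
G(Y) = 1/(2*Y)
n = -10878/10049 (n = (172 + 1641)/((½)/3 - 1675) = 1813/((½)*(⅓) - 1675) = 1813/(⅙ - 1675) = 1813/(-10049/6) = 1813*(-6/10049) = -10878/10049 ≈ -1.0825)
n + D(o) = -10878/10049 + 34 = 330788/10049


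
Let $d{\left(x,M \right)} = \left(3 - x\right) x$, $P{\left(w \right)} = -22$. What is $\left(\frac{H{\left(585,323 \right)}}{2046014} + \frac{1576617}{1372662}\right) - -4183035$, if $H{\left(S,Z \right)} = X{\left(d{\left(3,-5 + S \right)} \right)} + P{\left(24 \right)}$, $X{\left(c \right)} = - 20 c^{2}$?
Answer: $\frac{1957999512882787409}{468080944878} \approx 4.183 \cdot 10^{6}$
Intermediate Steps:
$d{\left(x,M \right)} = x \left(3 - x\right)$
$H{\left(S,Z \right)} = -22$ ($H{\left(S,Z \right)} = - 20 \left(3 \left(3 - 3\right)\right)^{2} - 22 = - 20 \left(3 \cdot 0\right)^{2} - 22 = - 20 \cdot 0^{2} - 22 = \left(-20\right) 0 - 22 = 0 - 22 = -22$)
$\left(\frac{H{\left(585,323 \right)}}{2046014} + \frac{1576617}{1372662}\right) - -4183035 = \left(- \frac{22}{2046014} + \frac{1576617}{1372662}\right) - -4183035 = \left(\left(-22\right) \frac{1}{2046014} + 1576617 \cdot \frac{1}{1372662}\right) + 4183035 = \left(- \frac{11}{1023007} + \frac{525539}{457554}\right) + 4183035 = \frac{537625042679}{468080944878} + 4183035 = \frac{1957999512882787409}{468080944878}$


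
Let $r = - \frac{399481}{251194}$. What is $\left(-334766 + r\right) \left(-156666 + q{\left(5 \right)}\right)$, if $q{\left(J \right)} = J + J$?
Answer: $\frac{6586727634737880}{125597} \approx 5.2443 \cdot 10^{10}$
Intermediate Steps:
$q{\left(J \right)} = 2 J$
$r = - \frac{399481}{251194}$ ($r = \left(-399481\right) \frac{1}{251194} = - \frac{399481}{251194} \approx -1.5903$)
$\left(-334766 + r\right) \left(-156666 + q{\left(5 \right)}\right) = \left(-334766 - \frac{399481}{251194}\right) \left(-156666 + 2 \cdot 5\right) = - \frac{84091610085 \left(-156666 + 10\right)}{251194} = \left(- \frac{84091610085}{251194}\right) \left(-156656\right) = \frac{6586727634737880}{125597}$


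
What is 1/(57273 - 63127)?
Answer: -1/5854 ≈ -0.00017082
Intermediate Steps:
1/(57273 - 63127) = 1/(-5854) = -1/5854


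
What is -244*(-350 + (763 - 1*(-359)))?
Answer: -188368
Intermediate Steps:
-244*(-350 + (763 - 1*(-359))) = -244*(-350 + (763 + 359)) = -244*(-350 + 1122) = -244*772 = -188368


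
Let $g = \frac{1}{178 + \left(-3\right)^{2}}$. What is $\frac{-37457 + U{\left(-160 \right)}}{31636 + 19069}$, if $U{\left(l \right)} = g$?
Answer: $- \frac{7004458}{9481835} \approx -0.73872$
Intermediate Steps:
$g = \frac{1}{187}$ ($g = \frac{1}{178 + 9} = \frac{1}{187} \approx 0.0053476$)
$U{\left(l \right)} = \frac{1}{187}$
$\frac{-37457 + U{\left(-160 \right)}}{31636 + 19069} = \frac{-37457 + \frac{1}{187}}{31636 + 19069} = - \frac{7004458}{187 \cdot 50705} = \left(- \frac{7004458}{187}\right) \frac{1}{50705} = - \frac{7004458}{9481835}$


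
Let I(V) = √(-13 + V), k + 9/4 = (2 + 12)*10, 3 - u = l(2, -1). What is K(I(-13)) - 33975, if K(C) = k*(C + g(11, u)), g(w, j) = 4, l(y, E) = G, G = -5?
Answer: -33424 + 551*I*√26/4 ≈ -33424.0 + 702.39*I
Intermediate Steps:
l(y, E) = -5
u = 8 (u = 3 - 1*(-5) = 3 + 5 = 8)
k = 551/4 (k = -9/4 + (2 + 12)*10 = -9/4 + 14*10 = -9/4 + 140 = 551/4 ≈ 137.75)
K(C) = 551 + 551*C/4 (K(C) = 551*(C + 4)/4 = 551*(4 + C)/4 = 551 + 551*C/4)
K(I(-13)) - 33975 = (551 + 551*√(-13 - 13)/4) - 33975 = (551 + 551*√(-26)/4) - 33975 = (551 + 551*(I*√26)/4) - 33975 = (551 + 551*I*√26/4) - 33975 = -33424 + 551*I*√26/4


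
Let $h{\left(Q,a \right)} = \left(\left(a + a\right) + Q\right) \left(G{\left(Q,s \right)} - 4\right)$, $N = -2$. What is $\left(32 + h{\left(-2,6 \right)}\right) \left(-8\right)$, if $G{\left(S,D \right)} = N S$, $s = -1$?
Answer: $-256$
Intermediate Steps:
$G{\left(S,D \right)} = - 2 S$
$h{\left(Q,a \right)} = \left(-4 - 2 Q\right) \left(Q + 2 a\right)$ ($h{\left(Q,a \right)} = \left(\left(a + a\right) + Q\right) \left(- 2 Q - 4\right) = \left(2 a + Q\right) \left(-4 - 2 Q\right) = \left(Q + 2 a\right) \left(-4 - 2 Q\right) = \left(-4 - 2 Q\right) \left(Q + 2 a\right)$)
$\left(32 + h{\left(-2,6 \right)}\right) \left(-8\right) = \left(32 - \left(40 - 48 + 8\right)\right) \left(-8\right) = \left(32 + \left(-48 + 8 - 8 + 48\right)\right) \left(-8\right) = \left(32 + 0\right) \left(-8\right) = 32 \left(-8\right) = -256$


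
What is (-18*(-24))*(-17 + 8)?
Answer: -3888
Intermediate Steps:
(-18*(-24))*(-17 + 8) = 432*(-9) = -3888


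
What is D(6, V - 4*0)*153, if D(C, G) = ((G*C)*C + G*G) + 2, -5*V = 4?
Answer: -100062/25 ≈ -4002.5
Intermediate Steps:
V = -⅘ (V = -⅕*4 = -⅘ ≈ -0.80000)
D(C, G) = 2 + G² + G*C² (D(C, G) = ((C*G)*C + G²) + 2 = (G*C² + G²) + 2 = (G² + G*C²) + 2 = 2 + G² + G*C²)
D(6, V - 4*0)*153 = (2 + (-⅘ - 4*0)² + (-⅘ - 4*0)*6²)*153 = (2 + (-⅘ + 0)² + (-⅘ + 0)*36)*153 = (2 + (-⅘)² - ⅘*36)*153 = (2 + 16/25 - 144/5)*153 = -654/25*153 = -100062/25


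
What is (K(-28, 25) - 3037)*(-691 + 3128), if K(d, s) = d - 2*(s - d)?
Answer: -7727727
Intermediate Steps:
K(d, s) = -2*s + 3*d (K(d, s) = d + (-2*s + 2*d) = -2*s + 3*d)
(K(-28, 25) - 3037)*(-691 + 3128) = ((-2*25 + 3*(-28)) - 3037)*(-691 + 3128) = ((-50 - 84) - 3037)*2437 = (-134 - 3037)*2437 = -3171*2437 = -7727727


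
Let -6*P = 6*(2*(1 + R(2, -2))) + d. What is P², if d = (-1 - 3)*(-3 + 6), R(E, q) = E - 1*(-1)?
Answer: 36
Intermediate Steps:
R(E, q) = 1 + E (R(E, q) = E + 1 = 1 + E)
d = -12 (d = -4*3 = -12)
P = -6 (P = -(6*(2*(1 + (1 + 2))) - 12)/6 = -(6*(2*(1 + 3)) - 12)/6 = -(6*(2*4) - 12)/6 = -(6*8 - 12)/6 = -(48 - 12)/6 = -⅙*36 = -6)
P² = (-6)² = 36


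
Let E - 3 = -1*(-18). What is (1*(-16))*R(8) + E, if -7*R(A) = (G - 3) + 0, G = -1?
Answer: 83/7 ≈ 11.857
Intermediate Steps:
R(A) = 4/7 (R(A) = -((-1 - 3) + 0)/7 = -(-4 + 0)/7 = -1/7*(-4) = 4/7)
E = 21 (E = 3 - 1*(-18) = 3 + 18 = 21)
(1*(-16))*R(8) + E = (1*(-16))*(4/7) + 21 = -16*4/7 + 21 = -64/7 + 21 = 83/7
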